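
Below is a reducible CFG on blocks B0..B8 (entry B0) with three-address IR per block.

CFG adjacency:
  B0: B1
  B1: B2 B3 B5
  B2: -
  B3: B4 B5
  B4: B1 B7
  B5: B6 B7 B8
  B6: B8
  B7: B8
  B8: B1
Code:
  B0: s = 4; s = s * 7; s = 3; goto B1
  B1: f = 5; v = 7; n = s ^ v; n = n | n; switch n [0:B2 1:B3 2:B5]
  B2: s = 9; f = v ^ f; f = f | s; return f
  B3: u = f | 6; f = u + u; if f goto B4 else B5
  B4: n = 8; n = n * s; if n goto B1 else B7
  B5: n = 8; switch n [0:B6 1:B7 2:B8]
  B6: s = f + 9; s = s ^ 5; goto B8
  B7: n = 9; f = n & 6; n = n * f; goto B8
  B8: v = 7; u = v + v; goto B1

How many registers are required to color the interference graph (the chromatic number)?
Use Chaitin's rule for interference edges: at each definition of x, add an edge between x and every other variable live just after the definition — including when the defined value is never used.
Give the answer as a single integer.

Per-block:
  B0 def {s} use ∅
  B1 def {f,n,v} use {s}
  B2 def {f,s} use {f,v}
  B3 def {f,u} use {f}
  B4 def {n} use {s}
  B5 def {n} use ∅
  B6 def {s} use {f}
  B7 def {f,n} use ∅
  B8 def {u,v} use ∅

Liveness:
  live B0: ∅→{s}
  live B1: {s}→{f,s,v}
  live B2: {f,v}→∅
  live B3: {f,s}→{f,s}
  live B4: {s}→{s}
  live B5: {f,s}→{f,s}
  live B6: {f}→{s}
  live B7: {s}→{s}
  live B8: {s}→{s}

Interfere edges:
  f: {n,s,v}
  n: {f,s,v}
  s: {f,n,u,v}
  u: {s}
  v: {f,n,s}

Colouring:
  clique {f,n,s,v} ⇒ need ≥ 4
  4-colouring: R0={s}  R1={f,u}  R2={n}  R3={v}
  χ = 4

Answer: 4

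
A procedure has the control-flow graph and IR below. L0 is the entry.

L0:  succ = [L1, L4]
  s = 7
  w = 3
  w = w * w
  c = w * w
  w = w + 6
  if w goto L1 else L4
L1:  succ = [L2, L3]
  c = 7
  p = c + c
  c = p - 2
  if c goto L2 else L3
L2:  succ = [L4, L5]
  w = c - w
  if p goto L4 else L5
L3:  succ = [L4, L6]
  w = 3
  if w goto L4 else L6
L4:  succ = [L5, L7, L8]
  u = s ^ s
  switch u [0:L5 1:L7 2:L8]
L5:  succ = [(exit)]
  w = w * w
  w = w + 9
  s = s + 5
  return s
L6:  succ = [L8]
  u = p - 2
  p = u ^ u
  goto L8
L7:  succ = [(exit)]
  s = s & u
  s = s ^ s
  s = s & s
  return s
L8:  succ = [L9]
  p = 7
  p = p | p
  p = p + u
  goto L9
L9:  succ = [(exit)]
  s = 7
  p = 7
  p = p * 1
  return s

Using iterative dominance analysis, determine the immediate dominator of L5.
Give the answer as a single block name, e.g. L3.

idom tree: L1←L0 L2←L1 L3←L1 L4←L0 L5←L0 L6←L3 L7←L4 L8←L0 L9←L8
Dom∩ at merges:
  L4: preds {L0,L2,L3}: {L0} ∩ {L0,L1,L2} ∩ {L0,L1,L3} = {L0}; idom=L0
  L5: preds {L2,L4}: {L0,L1,L2} ∩ {L0,L4} = {L0}; idom=L0
  L8: preds {L4,L6}: {L0,L4} ∩ {L0,L1,L3,L6} = {L0}; idom=L0

idom(L5) = L0

Answer: L0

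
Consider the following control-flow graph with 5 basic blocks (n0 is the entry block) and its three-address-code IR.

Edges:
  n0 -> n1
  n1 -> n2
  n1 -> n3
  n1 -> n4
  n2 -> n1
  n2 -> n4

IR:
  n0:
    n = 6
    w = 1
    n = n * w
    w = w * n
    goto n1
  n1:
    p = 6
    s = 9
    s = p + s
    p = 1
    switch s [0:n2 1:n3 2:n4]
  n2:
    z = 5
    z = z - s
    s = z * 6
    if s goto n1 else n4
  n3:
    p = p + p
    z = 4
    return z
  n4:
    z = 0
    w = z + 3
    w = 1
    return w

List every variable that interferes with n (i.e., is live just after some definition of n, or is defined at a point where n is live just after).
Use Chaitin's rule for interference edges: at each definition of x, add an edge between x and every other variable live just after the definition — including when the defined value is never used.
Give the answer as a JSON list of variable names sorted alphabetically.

def/use:
  n0: {n,w} / ∅
  n1: {p,s} / ∅
  n2: {s,z} / {s}
  n3: {p,z} / {p}
  n4: {w,z} / ∅

Liveness:
  n0: in=∅ out=∅
  n1: in=∅ out={p,s}
  n2: in={s} out=∅
  n3: in={p} out=∅
  n4: in=∅ out=∅

Interfere edges:
  n — {w}
  p — {s}
  s — {p,z}
  w — {n}
  z — {s}

N(n) = ["w"]

Answer: ["w"]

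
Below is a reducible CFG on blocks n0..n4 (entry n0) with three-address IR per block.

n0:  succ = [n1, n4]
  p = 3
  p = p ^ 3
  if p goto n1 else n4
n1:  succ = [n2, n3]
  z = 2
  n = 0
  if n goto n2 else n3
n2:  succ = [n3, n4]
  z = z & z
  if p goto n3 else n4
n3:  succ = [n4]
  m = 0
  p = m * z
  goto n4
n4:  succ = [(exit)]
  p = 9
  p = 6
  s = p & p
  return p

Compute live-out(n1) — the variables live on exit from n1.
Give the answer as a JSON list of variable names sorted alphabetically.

Answer: ["p", "z"]

Analysis:
Block summaries:
  n0 def {p} use ∅
  n1 def {n,z} use ∅
  n2 def {z} use {p,z}
  n3 def {m,p} use {z}
  n4 def {p,s} use ∅

Liveness:
  n0 li=∅ lo={p}
  n1 li={p} lo={p,z}
  n2 li={p,z} lo={z}
  n3 li={z} lo=∅
  n4 li=∅ lo=∅

live-out(n1) = ["p", "z"]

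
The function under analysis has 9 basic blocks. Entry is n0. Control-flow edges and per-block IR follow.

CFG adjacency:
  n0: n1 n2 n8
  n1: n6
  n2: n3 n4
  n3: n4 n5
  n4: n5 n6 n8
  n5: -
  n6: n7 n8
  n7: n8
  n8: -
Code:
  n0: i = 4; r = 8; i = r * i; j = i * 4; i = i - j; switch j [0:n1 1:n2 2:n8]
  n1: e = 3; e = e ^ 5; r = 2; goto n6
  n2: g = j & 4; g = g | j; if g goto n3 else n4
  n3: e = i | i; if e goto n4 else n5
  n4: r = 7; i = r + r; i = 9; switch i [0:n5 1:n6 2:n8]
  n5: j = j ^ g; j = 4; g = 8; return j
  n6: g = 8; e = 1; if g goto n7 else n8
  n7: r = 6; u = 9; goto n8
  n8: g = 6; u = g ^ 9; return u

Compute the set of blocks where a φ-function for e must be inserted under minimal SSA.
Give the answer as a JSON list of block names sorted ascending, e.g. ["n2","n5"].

Answer: ["n4", "n5", "n6", "n8"]

Analysis:
idom tree: n1←n0 n2←n0 n3←n2 n4←n2 n5←n2 n6←n0 n7←n6 n8←n0
Dom at joins:
  n4: preds {n2,n3}: {n0,n2} ∩ {n0,n2,n3} = {n0,n2}; idom=n2
  n5: preds {n3,n4}: {n0,n2,n3} ∩ {n0,n2,n4} = {n0,n2}; idom=n2
  n6: preds {n1,n4}: {n0,n1} ∩ {n0,n2,n4} = {n0}; idom=n0
  n8: preds {n0,n4,n6,n7}: {n0} ∩ {n0,n2,n4} ∩ {n0,n6} ∩ {n0,n6,n7} = {n0}; idom=n0

DF derivation:
  n4←n2: walk · to n2
  n4←n3: walk n3 to n2
  n5←n3: walk n3 to n2
  n5←n4: walk n4 to n2
  n6←n1: walk n1 to n0
  n6←n4: walk n4→n2 to n0
  n8←n0: walk · to n0
  n8←n4: walk n4→n2 to n0
  n8←n6: walk n6 to n0
  n8←n7: walk n7→n6 to n0
  DF(n0)=∅
  DF(n1)={n6}
  DF(n2)={n6,n8}
  DF(n3)={n4,n5}
  DF(n4)={n5,n6,n8}
  DF(n5)=∅
  DF(n6)={n8}
  DF(n7)={n8}
  DF(n8)=∅

φ for e: defs {n1,n3,n6}
  DF⁺ = {n4,n5,n6,n8}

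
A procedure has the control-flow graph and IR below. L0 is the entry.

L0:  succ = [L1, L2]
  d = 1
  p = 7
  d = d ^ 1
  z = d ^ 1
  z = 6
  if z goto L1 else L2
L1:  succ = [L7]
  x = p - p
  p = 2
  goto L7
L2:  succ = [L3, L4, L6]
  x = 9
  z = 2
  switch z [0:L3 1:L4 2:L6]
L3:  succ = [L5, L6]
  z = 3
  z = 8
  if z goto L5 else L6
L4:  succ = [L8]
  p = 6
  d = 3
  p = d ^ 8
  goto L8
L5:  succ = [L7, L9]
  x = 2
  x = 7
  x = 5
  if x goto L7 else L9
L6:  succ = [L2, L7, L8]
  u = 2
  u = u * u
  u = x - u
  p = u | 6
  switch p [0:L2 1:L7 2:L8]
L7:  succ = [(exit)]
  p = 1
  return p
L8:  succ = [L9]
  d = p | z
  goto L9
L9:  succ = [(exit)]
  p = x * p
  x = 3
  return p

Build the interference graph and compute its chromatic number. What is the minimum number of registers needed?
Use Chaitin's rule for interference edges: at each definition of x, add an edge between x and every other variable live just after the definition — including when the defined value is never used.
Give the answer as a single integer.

Answer: 4

Analysis:
Block summaries:
  L0 def {d,p,z} use ∅
  L1 def {p,x} use {p}
  L2 def {x,z} use ∅
  L3 def {z} use ∅
  L4 def {d,p} use ∅
  L5 def {x} use ∅
  L6 def {p,u} use {x}
  L7 def {p} use ∅
  L8 def {d} use {p,z}
  L9 def {p,x} use {p,x}

Liveness:
  L0 li=∅ lo={p}
  L1 li={p} lo=∅
  L2 li={p} lo={p,x,z}
  L3 li={p,x} lo={p,x,z}
  L4 li={x,z} lo={p,x,z}
  L5 li={p} lo={p,x}
  L6 li={x,z} lo={p,x,z}
  L7 li=∅ lo=∅
  L8 li={p,x,z} lo={p,x}
  L9 li={p,x} lo=∅

Conflict graph:
  d — {p,x,z}
  p — {d,x,z}
  u — {x,z}
  x — {d,p,u,z}
  z — {d,p,u,x}

Colouring:
  {d,p,x,z} pairwise interfere (4-clique) ⇒ χ ≥ 4
  4-colouring: c0={x}  c1={z}  c2={d,u}  c3={p}
  χ = 4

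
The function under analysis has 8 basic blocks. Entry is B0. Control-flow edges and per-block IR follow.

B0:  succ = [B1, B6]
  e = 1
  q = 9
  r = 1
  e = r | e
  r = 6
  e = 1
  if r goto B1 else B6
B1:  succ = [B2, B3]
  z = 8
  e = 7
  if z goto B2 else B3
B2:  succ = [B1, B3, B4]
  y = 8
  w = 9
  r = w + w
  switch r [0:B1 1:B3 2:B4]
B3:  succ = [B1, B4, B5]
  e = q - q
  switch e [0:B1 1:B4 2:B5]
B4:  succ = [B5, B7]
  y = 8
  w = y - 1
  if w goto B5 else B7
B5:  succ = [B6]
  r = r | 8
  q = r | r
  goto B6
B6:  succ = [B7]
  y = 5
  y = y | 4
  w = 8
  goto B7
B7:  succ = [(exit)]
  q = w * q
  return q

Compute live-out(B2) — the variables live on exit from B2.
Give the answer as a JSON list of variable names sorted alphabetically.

Answer: ["q", "r"]

Working:
Per-block:
  B0 def {e,q,r} use ∅
  B1 def {e,z} use ∅
  B2 def {r,w,y} use ∅
  B3 def {e} use {q}
  B4 def {w,y} use ∅
  B5 def {q,r} use {r}
  B6 def {w,y} use ∅
  B7 def {q} use {q,w}

Backward fixpoint:
  live B0: ∅→{q,r}
  live B1: {q,r}→{q,r}
  live B2: {q}→{q,r}
  live B3: {q,r}→{q,r}
  live B4: {q,r}→{q,r,w}
  live B5: {r}→{q}
  live B6: {q}→{q,w}
  live B7: {q,w}→∅

live-out(B2) = ["q", "r"]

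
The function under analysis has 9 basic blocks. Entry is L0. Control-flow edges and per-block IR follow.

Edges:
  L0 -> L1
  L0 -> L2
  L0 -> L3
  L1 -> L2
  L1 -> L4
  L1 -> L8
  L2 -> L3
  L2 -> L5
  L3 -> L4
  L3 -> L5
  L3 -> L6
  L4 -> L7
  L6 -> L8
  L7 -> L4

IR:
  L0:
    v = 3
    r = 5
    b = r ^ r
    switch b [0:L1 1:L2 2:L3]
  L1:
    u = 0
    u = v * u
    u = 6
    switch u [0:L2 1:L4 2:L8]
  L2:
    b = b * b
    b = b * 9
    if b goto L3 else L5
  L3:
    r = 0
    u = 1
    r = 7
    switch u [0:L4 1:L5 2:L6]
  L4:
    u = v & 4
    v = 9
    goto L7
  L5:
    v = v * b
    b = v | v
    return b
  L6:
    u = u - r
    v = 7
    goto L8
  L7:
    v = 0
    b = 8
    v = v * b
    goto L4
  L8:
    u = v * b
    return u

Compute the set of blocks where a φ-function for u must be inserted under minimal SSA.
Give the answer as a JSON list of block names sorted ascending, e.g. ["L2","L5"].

Answer: ["L2", "L3", "L4", "L5", "L8"]

Analysis:
idom tree: L1←L0 L2←L0 L3←L0 L4←L0 L5←L0 L6←L3 L7←L4 L8←L0
Dom at joins:
  L2: preds {L0,L1}: {L0} ∩ {L0,L1} = {L0}; idom=L0
  L3: preds {L0,L2}: {L0} ∩ {L0,L2} = {L0}; idom=L0
  L4: preds {L1,L3,L7}: {L0,L1} ∩ {L0,L3} ∩ {L0,L4,L7} = {L0}; idom=L0
  L5: preds {L2,L3}: {L0,L2} ∩ {L0,L3} = {L0}; idom=L0
  L8: preds {L1,L6}: {L0,L1} ∩ {L0,L3,L6} = {L0}; idom=L0

Frontier:
  L2←L0: walk · to L0
  L2←L1: walk L1 to L0
  L3←L0: walk · to L0
  L3←L2: walk L2 to L0
  L4←L1: walk L1 to L0
  L4←L3: walk L3 to L0
  L4←L7: walk L7→L4 to L0
  L5←L2: walk L2 to L0
  L5←L3: walk L3 to L0
  L8←L1: walk L1 to L0
  L8←L6: walk L6→L3 to L0
  DF(L0)=∅
  DF(L1)={L2,L4,L8}
  DF(L2)={L3,L5}
  DF(L3)={L4,L5,L8}
  DF(L4)={L4}
  DF(L5)=∅
  DF(L6)={L8}
  DF(L7)={L4}
  DF(L8)=∅

φ for u: defs {L1,L3,L4,L6,L8}
  DF⁺ = {L2,L3,L4,L5,L8}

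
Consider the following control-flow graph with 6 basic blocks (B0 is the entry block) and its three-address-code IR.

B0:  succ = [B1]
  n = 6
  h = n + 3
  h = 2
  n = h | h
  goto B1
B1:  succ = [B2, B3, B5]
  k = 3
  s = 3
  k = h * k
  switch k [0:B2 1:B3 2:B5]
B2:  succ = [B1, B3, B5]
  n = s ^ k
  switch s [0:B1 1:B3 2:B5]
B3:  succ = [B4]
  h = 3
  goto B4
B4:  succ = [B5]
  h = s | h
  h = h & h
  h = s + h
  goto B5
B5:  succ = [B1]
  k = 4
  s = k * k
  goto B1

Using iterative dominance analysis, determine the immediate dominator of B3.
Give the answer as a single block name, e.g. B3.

Answer: B1

Derivation:
idom tree: B1←B0 B2←B1 B3←B1 B4←B3 B5←B1
Dom at joins:
  B1: preds {B0,B2,B5}: {B0} ∩ {B0,B1,B2} ∩ {B0,B1,B5} = {B0}; idom=B0
  B3: preds {B1,B2}: {B0,B1} ∩ {B0,B1,B2} = {B0,B1}; idom=B1
  B5: preds {B1,B2,B4}: {B0,B1} ∩ {B0,B1,B2} ∩ {B0,B1,B3,B4} = {B0,B1}; idom=B1

idom(B3) = B1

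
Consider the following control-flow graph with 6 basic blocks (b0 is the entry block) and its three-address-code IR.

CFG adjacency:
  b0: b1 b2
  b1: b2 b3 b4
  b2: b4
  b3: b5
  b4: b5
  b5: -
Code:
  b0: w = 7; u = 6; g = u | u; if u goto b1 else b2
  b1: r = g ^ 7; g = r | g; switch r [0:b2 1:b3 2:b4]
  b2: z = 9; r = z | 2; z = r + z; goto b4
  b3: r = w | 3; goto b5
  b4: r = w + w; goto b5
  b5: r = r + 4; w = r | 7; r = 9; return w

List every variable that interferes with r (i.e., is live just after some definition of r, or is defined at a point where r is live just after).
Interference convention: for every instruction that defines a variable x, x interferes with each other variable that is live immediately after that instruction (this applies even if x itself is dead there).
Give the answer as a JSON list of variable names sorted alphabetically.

Block summaries:
  b0: def={g,u,w} ue=∅
  b1: def={g,r} ue={g}
  b2: def={r,z} ue=∅
  b3: def={r} ue={w}
  b4: def={r} ue={w}
  b5: def={r,w} ue={r}

Backward fixpoint:
  b0: in=∅ out={g,w}
  b1: in={g,w} out={w}
  b2: in={w} out={w}
  b3: in={w} out={r}
  b4: in={w} out={r}
  b5: in={r} out=∅

Interfere edges:
  g↔{r,u,w}
  r↔{g,w,z}
  u↔{g,w}
  w↔{g,r,u,z}
  z↔{r,w}

N(r) = ["g", "w", "z"]

Answer: ["g", "w", "z"]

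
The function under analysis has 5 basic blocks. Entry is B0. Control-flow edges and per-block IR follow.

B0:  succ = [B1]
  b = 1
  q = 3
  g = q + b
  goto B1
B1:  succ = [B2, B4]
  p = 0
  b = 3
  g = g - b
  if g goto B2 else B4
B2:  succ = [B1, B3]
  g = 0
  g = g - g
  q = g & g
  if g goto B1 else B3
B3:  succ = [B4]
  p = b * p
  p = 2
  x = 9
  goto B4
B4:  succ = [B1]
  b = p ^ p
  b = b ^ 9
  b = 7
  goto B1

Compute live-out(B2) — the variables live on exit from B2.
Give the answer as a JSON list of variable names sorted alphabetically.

Answer: ["b", "g", "p"]

Derivation:
Block summaries:
  B0: def={b,g,q} ue=∅
  B1: def={b,g,p} ue={g}
  B2: def={g,q} ue=∅
  B3: def={p,x} ue={b,p}
  B4: def={b} ue={p}

Liveness:
  B0: in=∅ out={g}
  B1: in={g} out={b,g,p}
  B2: in={b,p} out={b,g,p}
  B3: in={b,g,p} out={g,p}
  B4: in={g,p} out={g}

live-out(B2) = ["b", "g", "p"]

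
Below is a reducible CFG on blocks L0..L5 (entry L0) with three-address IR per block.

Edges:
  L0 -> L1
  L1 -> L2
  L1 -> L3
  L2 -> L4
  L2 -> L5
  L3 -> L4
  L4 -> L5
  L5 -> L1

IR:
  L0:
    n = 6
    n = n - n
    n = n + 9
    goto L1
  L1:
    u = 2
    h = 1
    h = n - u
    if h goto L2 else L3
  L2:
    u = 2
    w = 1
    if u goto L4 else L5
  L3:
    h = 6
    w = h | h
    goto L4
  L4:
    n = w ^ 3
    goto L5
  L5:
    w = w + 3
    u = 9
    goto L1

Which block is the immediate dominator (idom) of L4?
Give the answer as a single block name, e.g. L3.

Answer: L1

Derivation:
idom tree: L1←L0 L2←L1 L3←L1 L4←L1 L5←L1
Dom at joins:
  L1: preds {L0,L5}: {L0} ∩ {L0,L1,L5} = {L0}; idom=L0
  L4: preds {L2,L3}: {L0,L1,L2} ∩ {L0,L1,L3} = {L0,L1}; idom=L1
  L5: preds {L2,L4}: {L0,L1,L2} ∩ {L0,L1,L4} = {L0,L1}; idom=L1

idom(L4) = L1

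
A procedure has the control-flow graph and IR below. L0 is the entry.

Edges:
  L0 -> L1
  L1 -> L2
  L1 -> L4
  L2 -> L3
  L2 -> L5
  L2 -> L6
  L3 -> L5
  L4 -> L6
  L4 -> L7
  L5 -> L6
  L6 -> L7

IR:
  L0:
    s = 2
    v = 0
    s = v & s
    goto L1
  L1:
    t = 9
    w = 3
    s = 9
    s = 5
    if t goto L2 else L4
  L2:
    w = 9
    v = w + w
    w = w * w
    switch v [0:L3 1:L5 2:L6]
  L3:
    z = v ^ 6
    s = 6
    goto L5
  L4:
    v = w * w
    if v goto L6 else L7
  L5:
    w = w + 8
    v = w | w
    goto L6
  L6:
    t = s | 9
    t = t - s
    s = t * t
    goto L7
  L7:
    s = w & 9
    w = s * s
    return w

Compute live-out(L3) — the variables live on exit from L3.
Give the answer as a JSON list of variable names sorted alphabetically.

Answer: ["s", "w"]

Analysis:
Block summaries:
  L0 def {s,v} use ∅
  L1 def {s,t,w} use ∅
  L2 def {v,w} use ∅
  L3 def {s,z} use {v}
  L4 def {v} use {w}
  L5 def {v,w} use {w}
  L6 def {s,t} use {s}
  L7 def {s,w} use {w}

Backward fixpoint:
  L0: in=∅ out=∅
  L1: in=∅ out={s,w}
  L2: in={s} out={s,v,w}
  L3: in={v,w} out={s,w}
  L4: in={s,w} out={s,w}
  L5: in={s,w} out={s,w}
  L6: in={s,w} out={w}
  L7: in={w} out=∅

live-out(L3) = ["s", "w"]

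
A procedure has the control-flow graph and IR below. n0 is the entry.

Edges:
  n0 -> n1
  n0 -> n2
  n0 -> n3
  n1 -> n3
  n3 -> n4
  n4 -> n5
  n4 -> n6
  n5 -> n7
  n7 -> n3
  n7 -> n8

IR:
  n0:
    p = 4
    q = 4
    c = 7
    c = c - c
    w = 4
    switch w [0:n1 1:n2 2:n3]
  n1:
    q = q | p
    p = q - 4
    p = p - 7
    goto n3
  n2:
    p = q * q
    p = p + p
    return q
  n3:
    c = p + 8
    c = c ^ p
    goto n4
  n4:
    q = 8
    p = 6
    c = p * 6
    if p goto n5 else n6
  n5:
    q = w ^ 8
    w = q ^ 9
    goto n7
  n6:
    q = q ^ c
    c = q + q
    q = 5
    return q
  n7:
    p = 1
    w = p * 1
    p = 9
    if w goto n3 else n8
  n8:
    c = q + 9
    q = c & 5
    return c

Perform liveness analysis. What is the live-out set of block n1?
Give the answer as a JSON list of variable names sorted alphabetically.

Answer: ["p", "w"]

Derivation:
def/use:
  n0: {c,p,q,w} / ∅
  n1: {p,q} / {p,q}
  n2: {p} / {q}
  n3: {c} / {p}
  n4: {c,p,q} / ∅
  n5: {q,w} / {w}
  n6: {c,q} / {c,q}
  n7: {p,w} / ∅
  n8: {c,q} / {q}

Live sets:
  n0 li=∅ lo={p,q,w}
  n1 li={p,q,w} lo={p,w}
  n2 li={q} lo=∅
  n3 li={p,w} lo={w}
  n4 li={w} lo={c,q,w}
  n5 li={w} lo={q}
  n6 li={c,q} lo=∅
  n7 li={q} lo={p,q,w}
  n8 li={q} lo=∅

live-out(n1) = ["p", "w"]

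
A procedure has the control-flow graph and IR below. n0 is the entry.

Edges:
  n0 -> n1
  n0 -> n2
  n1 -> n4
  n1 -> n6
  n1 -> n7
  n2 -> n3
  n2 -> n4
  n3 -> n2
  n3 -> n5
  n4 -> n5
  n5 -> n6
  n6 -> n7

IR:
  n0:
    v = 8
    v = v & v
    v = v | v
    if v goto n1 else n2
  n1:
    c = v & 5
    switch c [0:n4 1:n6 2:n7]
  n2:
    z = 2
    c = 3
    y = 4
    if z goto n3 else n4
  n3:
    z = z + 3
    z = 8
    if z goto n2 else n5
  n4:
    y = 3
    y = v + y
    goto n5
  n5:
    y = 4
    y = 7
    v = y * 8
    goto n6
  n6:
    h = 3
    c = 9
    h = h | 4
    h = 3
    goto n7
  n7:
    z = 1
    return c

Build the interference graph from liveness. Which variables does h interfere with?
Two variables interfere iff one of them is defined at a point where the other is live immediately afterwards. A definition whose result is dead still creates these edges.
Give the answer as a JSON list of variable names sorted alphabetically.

Answer: ["c"]

Analysis:
Per-block:
  n0: def={v} ue=∅
  n1: def={c} ue={v}
  n2: def={c,y,z} ue=∅
  n3: def={z} ue={z}
  n4: def={y} ue={v}
  n5: def={v,y} ue=∅
  n6: def={c,h} ue=∅
  n7: def={z} ue={c}

Live sets:
  n0 li=∅ lo={v}
  n1 li={v} lo={c,v}
  n2 li={v} lo={v,z}
  n3 li={v,z} lo={v}
  n4 li={v} lo=∅
  n5 li=∅ lo=∅
  n6 li=∅ lo={c}
  n7 li={c} lo=∅

Interfere edges:
  c↔{h,v,z}
  h↔{c}
  v↔{c,y,z}
  y↔{v,z}
  z↔{c,v,y}

N(h) = ["c"]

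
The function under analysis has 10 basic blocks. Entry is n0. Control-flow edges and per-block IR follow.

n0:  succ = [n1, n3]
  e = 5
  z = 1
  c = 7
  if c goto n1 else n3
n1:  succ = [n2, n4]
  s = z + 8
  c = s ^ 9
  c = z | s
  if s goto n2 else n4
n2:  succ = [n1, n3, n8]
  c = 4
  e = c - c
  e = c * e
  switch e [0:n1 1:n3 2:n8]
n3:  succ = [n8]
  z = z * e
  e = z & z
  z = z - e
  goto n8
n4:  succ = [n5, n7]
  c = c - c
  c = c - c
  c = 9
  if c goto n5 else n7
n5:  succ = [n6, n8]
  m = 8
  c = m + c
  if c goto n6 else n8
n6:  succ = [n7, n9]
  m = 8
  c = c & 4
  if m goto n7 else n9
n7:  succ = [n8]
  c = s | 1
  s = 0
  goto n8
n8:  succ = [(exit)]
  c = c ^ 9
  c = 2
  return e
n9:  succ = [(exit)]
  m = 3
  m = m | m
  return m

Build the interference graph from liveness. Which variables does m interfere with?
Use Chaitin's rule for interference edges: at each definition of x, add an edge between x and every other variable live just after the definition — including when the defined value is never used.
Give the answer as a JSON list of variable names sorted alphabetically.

Per-block:
  n0: def={c,e,z} ue=∅
  n1: def={c,s} ue={z}
  n2: def={c,e} ue=∅
  n3: def={e,z} ue={e,z}
  n4: def={c} ue={c}
  n5: def={c,m} ue={c}
  n6: def={c,m} ue={c}
  n7: def={c,s} ue={s}
  n8: def={c} ue={c,e}
  n9: def={m} ue=∅

Backward fixpoint:
  live n0: ∅→{c,e,z}
  live n1: {e,z}→{c,e,s,z}
  live n2: {z}→{c,e,z}
  live n3: {c,e,z}→{c,e}
  live n4: {c,e,s}→{c,e,s}
  live n5: {c,e,s}→{c,e,s}
  live n6: {c,e,s}→{e,s}
  live n7: {e,s}→{c,e}
  live n8: {c,e}→∅
  live n9: ∅→∅

Conflict graph:
  c↔{e,m,s,z}
  e↔{c,m,s,z}
  m↔{c,e,s}
  s↔{c,e,m,z}
  z↔{c,e,s}

N(m) = ["c", "e", "s"]

Answer: ["c", "e", "s"]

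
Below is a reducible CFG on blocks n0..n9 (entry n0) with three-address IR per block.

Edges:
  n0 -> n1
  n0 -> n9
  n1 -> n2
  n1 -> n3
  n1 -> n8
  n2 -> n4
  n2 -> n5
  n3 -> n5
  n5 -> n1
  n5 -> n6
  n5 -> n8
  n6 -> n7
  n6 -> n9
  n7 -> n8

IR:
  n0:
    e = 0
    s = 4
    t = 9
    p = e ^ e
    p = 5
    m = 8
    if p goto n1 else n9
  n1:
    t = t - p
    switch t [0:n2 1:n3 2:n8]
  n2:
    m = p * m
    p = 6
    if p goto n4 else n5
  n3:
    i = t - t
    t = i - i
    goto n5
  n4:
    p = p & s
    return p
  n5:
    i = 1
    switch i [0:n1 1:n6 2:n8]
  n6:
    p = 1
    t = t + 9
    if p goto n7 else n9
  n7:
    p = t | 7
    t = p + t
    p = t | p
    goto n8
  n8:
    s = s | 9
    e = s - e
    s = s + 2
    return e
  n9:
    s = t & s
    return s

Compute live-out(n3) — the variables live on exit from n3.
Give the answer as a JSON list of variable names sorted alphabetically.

Answer: ["e", "m", "p", "s", "t"]

Derivation:
Block summaries:
  n0: def={e,m,p,s,t} ue=∅
  n1: def={t} ue={p,t}
  n2: def={m,p} ue={m,p}
  n3: def={i,t} ue={t}
  n4: def={p} ue={p,s}
  n5: def={i} ue=∅
  n6: def={p,t} ue={t}
  n7: def={p,t} ue={t}
  n8: def={e,s} ue={e,s}
  n9: def={s} ue={s,t}

Backward fixpoint:
  live n0: ∅→{e,m,p,s,t}
  live n1: {e,m,p,s,t}→{e,m,p,s,t}
  live n2: {e,m,p,s,t}→{e,m,p,s,t}
  live n3: {e,m,p,s,t}→{e,m,p,s,t}
  live n4: {p,s}→∅
  live n5: {e,m,p,s,t}→{e,m,p,s,t}
  live n6: {e,s,t}→{e,s,t}
  live n7: {e,s,t}→{e,s}
  live n8: {e,s}→∅
  live n9: {s,t}→∅

live-out(n3) = ["e", "m", "p", "s", "t"]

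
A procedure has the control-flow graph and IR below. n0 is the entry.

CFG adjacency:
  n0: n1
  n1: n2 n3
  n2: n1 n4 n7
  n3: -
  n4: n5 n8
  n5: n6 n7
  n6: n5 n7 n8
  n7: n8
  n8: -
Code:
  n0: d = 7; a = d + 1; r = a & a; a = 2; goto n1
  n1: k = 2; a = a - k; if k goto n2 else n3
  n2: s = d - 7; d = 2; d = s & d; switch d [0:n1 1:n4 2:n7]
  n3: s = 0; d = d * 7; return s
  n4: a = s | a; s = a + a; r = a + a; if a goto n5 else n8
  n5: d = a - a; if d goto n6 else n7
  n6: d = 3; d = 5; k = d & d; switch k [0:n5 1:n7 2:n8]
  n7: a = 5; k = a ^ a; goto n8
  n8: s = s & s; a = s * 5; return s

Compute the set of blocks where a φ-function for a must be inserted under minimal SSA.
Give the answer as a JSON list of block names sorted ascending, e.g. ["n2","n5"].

idom tree: n1←n0 n2←n1 n3←n1 n4←n2 n5←n4 n6←n5 n7←n2 n8←n2
Dom∩ at merges:
  n1: preds {n0,n2}: {n0} ∩ {n0,n1,n2} = {n0}; idom=n0
  n5: preds {n4,n6}: {n0,n1,n2,n4} ∩ {n0,n1,n2,n4,n5,n6} = {n0,n1,n2,n4}; idom=n4
  n7: preds {n2,n5,n6}: {n0,n1,n2} ∩ {n0,n1,n2,n4,n5} ∩ {n0,n1,n2,n4,n5,n6} = {n0,n1,n2}; idom=n2
  n8: preds {n4,n6,n7}: {n0,n1,n2,n4} ∩ {n0,n1,n2,n4,n5,n6} ∩ {n0,n1,n2,n7} = {n0,n1,n2}; idom=n2

DF walk-up:
  join n1 pred n0: · stop@n0
  join n1 pred n2: n2→n1 stop@n0
  join n5 pred n4: · stop@n4
  join n5 pred n6: n6→n5 stop@n4
  join n7 pred n2: · stop@n2
  join n7 pred n5: n5→n4 stop@n2
  join n7 pred n6: n6→n5→n4 stop@n2
  join n8 pred n4: n4 stop@n2
  join n8 pred n6: n6→n5→n4 stop@n2
  join n8 pred n7: n7 stop@n2
  DF(n0)=∅
  DF(n1)={n1}
  DF(n2)={n1}
  DF(n3)=∅
  DF(n4)={n7,n8}
  DF(n5)={n5,n7,n8}
  DF(n6)={n5,n7,n8}
  DF(n7)={n8}
  DF(n8)=∅

φ for a: defs {n0,n1,n4,n7,n8}
  DF⁺ = {n1,n7,n8}

Answer: ["n1", "n7", "n8"]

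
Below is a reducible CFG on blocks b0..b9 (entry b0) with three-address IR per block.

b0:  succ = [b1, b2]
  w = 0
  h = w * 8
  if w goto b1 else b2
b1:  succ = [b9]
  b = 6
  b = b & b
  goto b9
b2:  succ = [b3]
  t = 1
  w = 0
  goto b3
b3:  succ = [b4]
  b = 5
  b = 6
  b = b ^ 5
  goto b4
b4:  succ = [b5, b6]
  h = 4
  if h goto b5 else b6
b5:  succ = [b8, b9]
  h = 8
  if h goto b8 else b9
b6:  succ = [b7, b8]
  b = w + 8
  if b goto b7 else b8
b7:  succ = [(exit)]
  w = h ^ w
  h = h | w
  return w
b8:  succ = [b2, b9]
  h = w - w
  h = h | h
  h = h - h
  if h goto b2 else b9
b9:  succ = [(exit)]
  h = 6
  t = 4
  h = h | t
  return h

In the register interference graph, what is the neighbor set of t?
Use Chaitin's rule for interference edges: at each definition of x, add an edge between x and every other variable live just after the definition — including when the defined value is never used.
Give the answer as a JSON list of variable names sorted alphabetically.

Answer: ["h"]

Working:
Block summaries:
  b0: def={h,w} ue=∅
  b1: def={b} ue=∅
  b2: def={t,w} ue=∅
  b3: def={b} ue=∅
  b4: def={h} ue=∅
  b5: def={h} ue=∅
  b6: def={b} ue={w}
  b7: def={h,w} ue={h,w}
  b8: def={h} ue={w}
  b9: def={h,t} ue=∅

Liveness:
  b0 li=∅ lo=∅
  b1 li=∅ lo=∅
  b2 li=∅ lo={w}
  b3 li={w} lo={w}
  b4 li={w} lo={h,w}
  b5 li={w} lo={w}
  b6 li={h,w} lo={h,w}
  b7 li={h,w} lo=∅
  b8 li={w} lo=∅
  b9 li=∅ lo=∅

Interference:
  b — {h,w}
  h — {b,t,w}
  t — {h}
  w — {b,h}

N(t) = ["h"]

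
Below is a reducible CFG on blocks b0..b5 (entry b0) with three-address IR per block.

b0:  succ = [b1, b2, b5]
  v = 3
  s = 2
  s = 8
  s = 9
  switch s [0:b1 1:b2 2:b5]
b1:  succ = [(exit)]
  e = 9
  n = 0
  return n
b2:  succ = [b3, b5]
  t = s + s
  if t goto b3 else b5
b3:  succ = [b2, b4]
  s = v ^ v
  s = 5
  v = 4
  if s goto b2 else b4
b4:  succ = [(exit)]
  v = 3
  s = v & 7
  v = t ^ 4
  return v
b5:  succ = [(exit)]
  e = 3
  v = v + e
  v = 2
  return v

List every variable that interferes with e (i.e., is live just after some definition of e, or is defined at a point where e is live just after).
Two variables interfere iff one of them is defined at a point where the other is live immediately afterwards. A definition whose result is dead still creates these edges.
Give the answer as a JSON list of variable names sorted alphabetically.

Answer: ["v"]

Analysis:
def/use:
  b0: def={s,v} ue=∅
  b1: def={e,n} ue=∅
  b2: def={t} ue={s}
  b3: def={s,v} ue={v}
  b4: def={s,v} ue={t}
  b5: def={e,v} ue={v}

Live sets:
  b0 li=∅ lo={s,v}
  b1 li=∅ lo=∅
  b2 li={s,v} lo={t,v}
  b3 li={t,v} lo={s,t,v}
  b4 li={t} lo=∅
  b5 li={v} lo=∅

Interfere edges:
  e: {v}
  n: ∅
  s: {t,v}
  t: {s,v}
  v: {e,s,t}

N(e) = ["v"]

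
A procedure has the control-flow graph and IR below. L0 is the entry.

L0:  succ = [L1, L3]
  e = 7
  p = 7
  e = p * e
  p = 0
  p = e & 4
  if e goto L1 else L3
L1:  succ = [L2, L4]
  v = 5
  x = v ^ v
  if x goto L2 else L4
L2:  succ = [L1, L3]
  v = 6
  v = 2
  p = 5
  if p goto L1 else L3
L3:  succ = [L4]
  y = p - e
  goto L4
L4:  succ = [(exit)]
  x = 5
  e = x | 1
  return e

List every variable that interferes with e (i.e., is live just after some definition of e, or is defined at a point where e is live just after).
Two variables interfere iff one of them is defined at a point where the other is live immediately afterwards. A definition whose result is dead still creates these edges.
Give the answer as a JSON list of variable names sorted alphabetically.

def/use:
  L0: def={e,p} ue=∅
  L1: def={v,x} ue=∅
  L2: def={p,v} ue=∅
  L3: def={y} ue={e,p}
  L4: def={e,x} ue=∅

Backward fixpoint:
  L0: in=∅ out={e,p}
  L1: in={e} out={e}
  L2: in={e} out={e,p}
  L3: in={e,p} out=∅
  L4: in=∅ out=∅

Interfere edges:
  e — {p,v,x}
  p — {e}
  v — {e}
  x — {e}
  y — ∅

N(e) = ["p", "v", "x"]

Answer: ["p", "v", "x"]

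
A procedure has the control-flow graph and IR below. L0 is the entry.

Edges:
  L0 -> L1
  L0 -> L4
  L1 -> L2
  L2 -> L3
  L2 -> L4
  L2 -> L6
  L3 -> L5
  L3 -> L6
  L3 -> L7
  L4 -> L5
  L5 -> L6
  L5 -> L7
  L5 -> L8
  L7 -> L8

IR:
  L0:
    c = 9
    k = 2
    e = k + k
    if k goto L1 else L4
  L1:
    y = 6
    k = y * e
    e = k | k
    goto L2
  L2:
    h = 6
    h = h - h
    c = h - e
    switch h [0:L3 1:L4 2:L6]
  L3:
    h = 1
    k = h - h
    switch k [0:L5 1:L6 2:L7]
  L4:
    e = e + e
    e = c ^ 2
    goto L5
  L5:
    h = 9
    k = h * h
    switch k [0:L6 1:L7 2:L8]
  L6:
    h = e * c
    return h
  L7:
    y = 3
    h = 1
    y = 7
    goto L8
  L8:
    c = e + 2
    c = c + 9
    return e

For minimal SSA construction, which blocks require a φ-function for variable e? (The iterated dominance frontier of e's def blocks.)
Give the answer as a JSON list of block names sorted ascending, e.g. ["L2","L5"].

idom tree: L1←L0 L2←L1 L3←L2 L4←L0 L5←L0 L6←L0 L7←L0 L8←L0
Dom∩ at merges:
  L4: preds {L0,L2}: {L0} ∩ {L0,L1,L2} = {L0}; idom=L0
  L5: preds {L3,L4}: {L0,L1,L2,L3} ∩ {L0,L4} = {L0}; idom=L0
  L6: preds {L2,L3,L5}: {L0,L1,L2} ∩ {L0,L1,L2,L3} ∩ {L0,L5} = {L0}; idom=L0
  L7: preds {L3,L5}: {L0,L1,L2,L3} ∩ {L0,L5} = {L0}; idom=L0
  L8: preds {L5,L7}: {L0,L5} ∩ {L0,L7} = {L0}; idom=L0

Frontier:
  join L4 pred L0: · stop@L0
  join L4 pred L2: L2→L1 stop@L0
  join L5 pred L3: L3→L2→L1 stop@L0
  join L5 pred L4: L4 stop@L0
  join L6 pred L2: L2→L1 stop@L0
  join L6 pred L3: L3→L2→L1 stop@L0
  join L6 pred L5: L5 stop@L0
  join L7 pred L3: L3→L2→L1 stop@L0
  join L7 pred L5: L5 stop@L0
  join L8 pred L5: L5 stop@L0
  join L8 pred L7: L7 stop@L0
  L0: DF=∅
  L1: DF={L4,L5,L6,L7}
  L2: DF={L4,L5,L6,L7}
  L3: DF={L5,L6,L7}
  L4: DF={L5}
  L5: DF={L6,L7,L8}
  L6: DF=∅
  L7: DF={L8}
  L8: DF=∅

φ for e: defs {L0,L1,L4}
  DF⁺ = {L4,L5,L6,L7,L8}

Answer: ["L4", "L5", "L6", "L7", "L8"]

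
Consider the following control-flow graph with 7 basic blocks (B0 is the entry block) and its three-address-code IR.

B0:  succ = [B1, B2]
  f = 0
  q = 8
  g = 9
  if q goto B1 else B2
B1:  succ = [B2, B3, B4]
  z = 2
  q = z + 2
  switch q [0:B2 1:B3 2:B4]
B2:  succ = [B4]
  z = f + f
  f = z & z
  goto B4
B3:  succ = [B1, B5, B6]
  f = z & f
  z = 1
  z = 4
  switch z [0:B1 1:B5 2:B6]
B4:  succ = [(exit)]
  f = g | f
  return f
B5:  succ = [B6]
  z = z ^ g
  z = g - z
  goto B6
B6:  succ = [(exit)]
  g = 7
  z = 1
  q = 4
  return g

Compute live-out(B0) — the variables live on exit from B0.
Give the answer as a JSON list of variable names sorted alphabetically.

Answer: ["f", "g"]

Working:
Per-block:
  B0: {f,g,q} / ∅
  B1: {q,z} / ∅
  B2: {f,z} / {f}
  B3: {f,z} / {f,z}
  B4: {f} / {f,g}
  B5: {z} / {g,z}
  B6: {g,q,z} / ∅

Liveness:
  live B0: ∅→{f,g}
  live B1: {f,g}→{f,g,z}
  live B2: {f,g}→{f,g}
  live B3: {f,g,z}→{f,g,z}
  live B4: {f,g}→∅
  live B5: {g,z}→∅
  live B6: ∅→∅

live-out(B0) = ["f", "g"]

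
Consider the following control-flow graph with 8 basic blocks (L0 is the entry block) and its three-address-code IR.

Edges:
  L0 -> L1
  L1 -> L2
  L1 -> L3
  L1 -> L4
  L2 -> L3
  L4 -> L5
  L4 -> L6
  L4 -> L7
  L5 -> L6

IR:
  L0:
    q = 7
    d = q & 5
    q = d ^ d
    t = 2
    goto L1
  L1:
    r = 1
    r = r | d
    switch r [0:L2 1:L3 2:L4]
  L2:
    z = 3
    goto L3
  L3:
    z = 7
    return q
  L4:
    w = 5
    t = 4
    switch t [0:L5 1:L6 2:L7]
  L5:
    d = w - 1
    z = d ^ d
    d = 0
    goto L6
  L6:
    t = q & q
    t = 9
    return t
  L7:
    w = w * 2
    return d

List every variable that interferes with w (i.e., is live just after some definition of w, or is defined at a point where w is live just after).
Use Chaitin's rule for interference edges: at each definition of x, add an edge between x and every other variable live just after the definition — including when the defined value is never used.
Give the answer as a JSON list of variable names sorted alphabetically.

Answer: ["d", "q", "t"]

Working:
def/use:
  L0: {d,q,t} / ∅
  L1: {r} / {d}
  L2: {z} / ∅
  L3: {z} / {q}
  L4: {t,w} / ∅
  L5: {d,z} / {w}
  L6: {t} / {q}
  L7: {w} / {d,w}

Live sets:
  L0 li=∅ lo={d,q}
  L1 li={d,q} lo={d,q}
  L2 li={q} lo={q}
  L3 li={q} lo=∅
  L4 li={d,q} lo={d,q,w}
  L5 li={q,w} lo={q}
  L6 li={q} lo=∅
  L7 li={d,w} lo=∅

Interfere edges:
  d — {q,r,t,w}
  q — {d,r,t,w,z}
  r — {d,q}
  t — {d,q,w}
  w — {d,q,t}
  z — {q}

N(w) = ["d", "q", "t"]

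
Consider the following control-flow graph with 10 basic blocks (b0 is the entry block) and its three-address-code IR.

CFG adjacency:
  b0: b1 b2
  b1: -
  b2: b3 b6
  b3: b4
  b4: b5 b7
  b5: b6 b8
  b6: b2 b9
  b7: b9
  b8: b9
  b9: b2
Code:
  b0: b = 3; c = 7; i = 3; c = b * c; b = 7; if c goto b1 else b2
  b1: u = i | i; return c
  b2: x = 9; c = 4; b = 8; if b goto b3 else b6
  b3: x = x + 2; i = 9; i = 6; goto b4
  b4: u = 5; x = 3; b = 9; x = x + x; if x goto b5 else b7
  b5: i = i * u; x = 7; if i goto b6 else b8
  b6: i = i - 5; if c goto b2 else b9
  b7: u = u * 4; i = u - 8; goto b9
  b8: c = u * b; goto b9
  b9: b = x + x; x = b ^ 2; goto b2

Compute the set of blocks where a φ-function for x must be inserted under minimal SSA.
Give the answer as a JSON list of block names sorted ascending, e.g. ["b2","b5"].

idom tree: b1←b0 b2←b0 b3←b2 b4←b3 b5←b4 b6←b2 b7←b4 b8←b5 b9←b2
Join-block Dom:
  b2: preds {b0,b6,b9}: {b0} ∩ {b0,b2,b6} ∩ {b0,b2,b9} = {b0}; idom=b0
  b6: preds {b2,b5}: {b0,b2} ∩ {b0,b2,b3,b4,b5} = {b0,b2}; idom=b2
  b9: preds {b6,b7,b8}: {b0,b2,b6} ∩ {b0,b2,b3,b4,b7} ∩ {b0,b2,b3,b4,b5,b8} = {b0,b2}; idom=b2

Frontier:
  b2←b0: walk · to b0
  b2←b6: walk b6→b2 to b0
  b2←b9: walk b9→b2 to b0
  b6←b2: walk · to b2
  b6←b5: walk b5→b4→b3 to b2
  b9←b6: walk b6 to b2
  b9←b7: walk b7→b4→b3 to b2
  b9←b8: walk b8→b5→b4→b3 to b2
  b0: DF=∅
  b1: DF=∅
  b2: DF={b2}
  b3: DF={b6,b9}
  b4: DF={b6,b9}
  b5: DF={b6,b9}
  b6: DF={b2,b9}
  b7: DF={b9}
  b8: DF={b9}
  b9: DF={b2}

φ for x: defs {b2,b3,b4,b5,b9}
  DF⁺ = {b2,b6,b9}

Answer: ["b2", "b6", "b9"]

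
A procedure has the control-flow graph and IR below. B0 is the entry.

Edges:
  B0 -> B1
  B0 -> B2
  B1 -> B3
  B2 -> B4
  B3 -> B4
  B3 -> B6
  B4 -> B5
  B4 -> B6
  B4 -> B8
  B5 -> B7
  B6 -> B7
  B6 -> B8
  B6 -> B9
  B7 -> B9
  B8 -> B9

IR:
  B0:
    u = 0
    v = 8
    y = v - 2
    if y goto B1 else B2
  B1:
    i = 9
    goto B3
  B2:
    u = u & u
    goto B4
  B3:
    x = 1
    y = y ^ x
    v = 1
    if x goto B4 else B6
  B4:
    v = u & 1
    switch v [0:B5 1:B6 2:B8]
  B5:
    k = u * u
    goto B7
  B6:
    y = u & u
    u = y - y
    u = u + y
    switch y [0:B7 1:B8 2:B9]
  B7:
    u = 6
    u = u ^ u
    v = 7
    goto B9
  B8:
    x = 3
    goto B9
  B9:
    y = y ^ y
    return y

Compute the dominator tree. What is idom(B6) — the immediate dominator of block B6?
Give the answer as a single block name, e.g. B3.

idom tree: B1←B0 B2←B0 B3←B1 B4←B0 B5←B4 B6←B0 B7←B0 B8←B0 B9←B0
Dom at joins:
  B4: preds {B2,B3}: {B0,B2} ∩ {B0,B1,B3} = {B0}; idom=B0
  B6: preds {B3,B4}: {B0,B1,B3} ∩ {B0,B4} = {B0}; idom=B0
  B7: preds {B5,B6}: {B0,B4,B5} ∩ {B0,B6} = {B0}; idom=B0
  B8: preds {B4,B6}: {B0,B4} ∩ {B0,B6} = {B0}; idom=B0
  B9: preds {B6,B7,B8}: {B0,B6} ∩ {B0,B7} ∩ {B0,B8} = {B0}; idom=B0

idom(B6) = B0

Answer: B0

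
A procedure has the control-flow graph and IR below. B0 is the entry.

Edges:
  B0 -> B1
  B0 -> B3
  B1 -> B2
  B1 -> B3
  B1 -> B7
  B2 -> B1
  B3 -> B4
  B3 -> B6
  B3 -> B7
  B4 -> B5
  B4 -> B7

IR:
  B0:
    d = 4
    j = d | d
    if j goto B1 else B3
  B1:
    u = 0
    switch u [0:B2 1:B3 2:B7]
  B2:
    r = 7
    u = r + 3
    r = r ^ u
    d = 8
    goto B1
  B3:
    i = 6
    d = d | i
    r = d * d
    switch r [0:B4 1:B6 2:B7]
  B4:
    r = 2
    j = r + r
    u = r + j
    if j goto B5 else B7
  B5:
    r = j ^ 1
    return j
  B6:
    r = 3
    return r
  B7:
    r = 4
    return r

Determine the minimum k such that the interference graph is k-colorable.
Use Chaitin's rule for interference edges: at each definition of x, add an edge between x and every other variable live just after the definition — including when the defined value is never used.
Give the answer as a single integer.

Block summaries:
  B0: def={d,j} ue=∅
  B1: def={u} ue=∅
  B2: def={d,r,u} ue=∅
  B3: def={d,i,r} ue={d}
  B4: def={j,r,u} ue=∅
  B5: def={r} ue={j}
  B6: def={r} ue=∅
  B7: def={r} ue=∅

Liveness:
  live B0: ∅→{d}
  live B1: {d}→{d}
  live B2: ∅→{d}
  live B3: {d}→∅
  live B4: ∅→{j}
  live B5: {j}→∅
  live B6: ∅→∅
  live B7: ∅→∅

Conflict graph:
  d — {i,j,u}
  i — {d}
  j — {d,r,u}
  r — {j,u}
  u — {d,j,r}

Registers:
  lower bound: {d,j,u} mutually conflict ⇒ χ ≥ 3
  assign d→r0 i→r1 j→r1 r→r0 u→r2 — no edge inside a register ⇒ χ ≤ 3
  χ = 3

Answer: 3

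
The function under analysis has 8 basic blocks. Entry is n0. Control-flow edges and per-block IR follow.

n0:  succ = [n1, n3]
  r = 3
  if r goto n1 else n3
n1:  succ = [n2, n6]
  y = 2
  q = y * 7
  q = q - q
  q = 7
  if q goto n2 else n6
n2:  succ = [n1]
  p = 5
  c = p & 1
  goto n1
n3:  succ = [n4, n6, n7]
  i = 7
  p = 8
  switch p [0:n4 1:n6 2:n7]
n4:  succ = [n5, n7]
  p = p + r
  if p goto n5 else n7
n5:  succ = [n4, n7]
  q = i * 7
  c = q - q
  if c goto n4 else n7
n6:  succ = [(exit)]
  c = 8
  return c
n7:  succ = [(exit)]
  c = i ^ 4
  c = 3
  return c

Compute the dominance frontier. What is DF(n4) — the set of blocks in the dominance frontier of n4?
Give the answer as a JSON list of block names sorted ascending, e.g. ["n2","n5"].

Answer: ["n4", "n7"]

Derivation:
idom tree: n1←n0 n2←n1 n3←n0 n4←n3 n5←n4 n6←n0 n7←n3
Dom∩ at merges:
  n1: preds {n0,n2}: {n0} ∩ {n0,n1,n2} = {n0}; idom=n0
  n4: preds {n3,n5}: {n0,n3} ∩ {n0,n3,n4,n5} = {n0,n3}; idom=n3
  n6: preds {n1,n3}: {n0,n1} ∩ {n0,n3} = {n0}; idom=n0
  n7: preds {n3,n4,n5}: {n0,n3} ∩ {n0,n3,n4} ∩ {n0,n3,n4,n5} = {n0,n3}; idom=n3

DF walk-up:
  join n1 pred n0: · stop@n0
  join n1 pred n2: n2→n1 stop@n0
  join n4 pred n3: · stop@n3
  join n4 pred n5: n5→n4 stop@n3
  join n6 pred n1: n1 stop@n0
  join n6 pred n3: n3 stop@n0
  join n7 pred n3: · stop@n3
  join n7 pred n4: n4 stop@n3
  join n7 pred n5: n5→n4 stop@n3
  n0: DF=∅
  n1: DF={n1,n6}
  n2: DF={n1}
  n3: DF={n6}
  n4: DF={n4,n7}
  n5: DF={n4,n7}
  n6: DF=∅
  n7: DF=∅

DF(n4) = ["n4", "n7"]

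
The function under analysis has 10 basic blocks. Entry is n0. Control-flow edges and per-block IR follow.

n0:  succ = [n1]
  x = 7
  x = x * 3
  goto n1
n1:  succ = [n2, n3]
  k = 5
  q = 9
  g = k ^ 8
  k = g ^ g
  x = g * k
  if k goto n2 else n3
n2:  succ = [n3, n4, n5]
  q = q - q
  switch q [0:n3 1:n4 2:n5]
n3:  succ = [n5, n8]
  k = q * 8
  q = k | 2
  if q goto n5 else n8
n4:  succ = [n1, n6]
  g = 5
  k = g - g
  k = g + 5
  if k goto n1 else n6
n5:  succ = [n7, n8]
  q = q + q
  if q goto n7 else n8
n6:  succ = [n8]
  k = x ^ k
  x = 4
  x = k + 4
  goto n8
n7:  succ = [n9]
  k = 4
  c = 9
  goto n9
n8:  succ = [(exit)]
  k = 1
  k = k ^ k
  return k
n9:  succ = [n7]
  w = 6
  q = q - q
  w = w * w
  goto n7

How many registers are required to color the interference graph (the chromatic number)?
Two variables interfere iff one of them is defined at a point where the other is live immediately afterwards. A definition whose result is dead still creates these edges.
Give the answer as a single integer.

Answer: 4

Derivation:
Block summaries:
  n0 def {x} use ∅
  n1 def {g,k,q,x} use ∅
  n2 def {q} use {q}
  n3 def {k,q} use {q}
  n4 def {g,k} use ∅
  n5 def {q} use {q}
  n6 def {k,x} use {k,x}
  n7 def {c,k} use ∅
  n8 def {k} use ∅
  n9 def {q,w} use {q}

Liveness:
  live n0: ∅→∅
  live n1: ∅→{q,x}
  live n2: {q,x}→{q,x}
  live n3: {q}→{q}
  live n4: {x}→{k,x}
  live n5: {q}→{q}
  live n6: {k,x}→∅
  live n7: {q}→{q}
  live n8: ∅→∅
  live n9: {q}→{q}

Conflict graph:
  c — {q}
  g — {k,q,x}
  k — {g,q,x}
  q — {c,g,k,w,x}
  w — {q}
  x — {g,k,q}

Colouring:
  clique {g,k,q,x} ⇒ need ≥ 4
  assign c→R1 g→R1 k→R2 q→R0 w→R1 x→R3 — no edge inside a register ⇒ χ ≤ 4
  χ = 4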